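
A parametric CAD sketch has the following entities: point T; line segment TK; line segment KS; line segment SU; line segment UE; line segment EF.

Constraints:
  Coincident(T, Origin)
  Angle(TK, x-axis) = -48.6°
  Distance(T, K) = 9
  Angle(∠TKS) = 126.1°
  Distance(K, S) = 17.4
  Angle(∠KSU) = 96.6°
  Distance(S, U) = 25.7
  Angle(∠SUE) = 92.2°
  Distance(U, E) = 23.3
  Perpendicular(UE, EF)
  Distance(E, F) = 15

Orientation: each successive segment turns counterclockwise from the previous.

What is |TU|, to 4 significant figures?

31.49

∠TKS = 126.1° gives KS at 5.300° from the x-axis; with |KS| = 17.4, S = (23.28, -5.144). ∠KSU = 96.6° gives SU at 88.70° from the x-axis; with |SU| = 25.7, U = (23.86, 20.55). Then |TU| = |U − T| = 31.49.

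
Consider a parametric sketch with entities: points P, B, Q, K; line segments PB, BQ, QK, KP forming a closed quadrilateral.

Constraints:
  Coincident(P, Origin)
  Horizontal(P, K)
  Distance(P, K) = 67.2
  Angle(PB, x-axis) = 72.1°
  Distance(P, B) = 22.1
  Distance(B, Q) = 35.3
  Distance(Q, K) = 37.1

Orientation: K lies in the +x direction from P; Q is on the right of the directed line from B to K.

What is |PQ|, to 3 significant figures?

30.9

Checks: |BQ| = 35.30 ✓; |QK| = 37.10 ✓.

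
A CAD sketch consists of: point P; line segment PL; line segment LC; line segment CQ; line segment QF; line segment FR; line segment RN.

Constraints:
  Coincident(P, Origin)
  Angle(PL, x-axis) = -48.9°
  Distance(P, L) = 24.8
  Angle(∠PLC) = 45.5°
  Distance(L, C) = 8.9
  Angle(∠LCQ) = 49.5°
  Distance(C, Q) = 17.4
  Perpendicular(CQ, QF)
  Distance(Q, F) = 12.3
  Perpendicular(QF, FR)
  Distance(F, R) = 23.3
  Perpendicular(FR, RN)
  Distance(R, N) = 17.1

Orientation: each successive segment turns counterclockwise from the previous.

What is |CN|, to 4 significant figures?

7.606

P is at the origin; PL runs at -48.9° with length 24.8, so L = (16.30, -18.69). ∠PLC = 45.5° gives LC at 85.60° from the x-axis; with |LC| = 8.9, C = (16.99, -9.815). ∠LCQ = 49.5° gives CQ at -143.9° from the x-axis; with |CQ| = 17.4, Q = (2.927, -20.07). CQ is perpendicular to QF, so QF runs at -53.90°; with |QF| = 12.3, F = (10.17, -30.00). QF is perpendicular to FR, so FR runs at 36.10°; with |FR| = 23.3, R = (29.00, -16.28). FR ⟂ RN, so RN runs at 126.1°; with |RN| = 17.1, N = (18.92, -2.460). Then |CN| = |N − C| = 7.606.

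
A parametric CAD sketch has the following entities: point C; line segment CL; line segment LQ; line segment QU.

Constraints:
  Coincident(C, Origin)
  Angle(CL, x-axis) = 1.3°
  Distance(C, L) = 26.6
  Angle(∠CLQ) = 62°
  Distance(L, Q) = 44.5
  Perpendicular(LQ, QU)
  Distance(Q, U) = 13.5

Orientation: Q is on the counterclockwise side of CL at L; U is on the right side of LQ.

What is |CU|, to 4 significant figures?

48.92

C is at the origin; CL runs at 1.3° with length 26.6, so L = 26.6·(cos 1.3°, sin 1.3°) = (26.59, 0.6035). ∠CLQ = 62.0°, so LQ runs at 1.3° + (180° − 62.0°) = 119.3° from the x-axis; with |LQ| = 44.5, Q = L + 44.5·(cos 119.3°, sin 119.3°) = (4.816, 39.41). LQ is perpendicular to QU; with |QU| = 13.5 on the right of LQ, U = Q + 13.5·(0.8721, 0.4894) = (16.59, 46.02). Then |CU| = |U − C| = 48.92.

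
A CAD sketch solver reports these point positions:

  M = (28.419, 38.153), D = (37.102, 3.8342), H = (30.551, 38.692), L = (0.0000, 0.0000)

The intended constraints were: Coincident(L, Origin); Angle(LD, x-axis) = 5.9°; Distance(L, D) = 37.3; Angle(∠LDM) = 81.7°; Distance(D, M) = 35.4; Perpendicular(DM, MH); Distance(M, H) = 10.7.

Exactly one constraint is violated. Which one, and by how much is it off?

Distance(M, H) = 10.7 — off by 8.50.

L = (0.00, 0.00) ✓; LD at 5.900° ✓; |LD| = 37.30 ✓; ∠LDM = 81.70° ✓; |DM| = 35.40 ✓; ∠(DM, MH) = 90.01° ✓; |MH| = 2.199 ✗.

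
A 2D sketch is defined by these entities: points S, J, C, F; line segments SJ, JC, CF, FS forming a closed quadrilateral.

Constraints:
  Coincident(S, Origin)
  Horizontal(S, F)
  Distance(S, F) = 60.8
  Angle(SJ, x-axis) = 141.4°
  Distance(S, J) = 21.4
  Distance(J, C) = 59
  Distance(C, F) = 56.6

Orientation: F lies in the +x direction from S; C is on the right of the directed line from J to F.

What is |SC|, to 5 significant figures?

39.043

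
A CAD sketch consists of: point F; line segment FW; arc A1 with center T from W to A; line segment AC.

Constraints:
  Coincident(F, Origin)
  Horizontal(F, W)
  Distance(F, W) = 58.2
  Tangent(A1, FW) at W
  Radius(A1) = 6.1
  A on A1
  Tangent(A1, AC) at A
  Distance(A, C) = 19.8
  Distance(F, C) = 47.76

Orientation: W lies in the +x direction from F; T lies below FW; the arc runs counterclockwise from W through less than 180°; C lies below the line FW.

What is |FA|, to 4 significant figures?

52.97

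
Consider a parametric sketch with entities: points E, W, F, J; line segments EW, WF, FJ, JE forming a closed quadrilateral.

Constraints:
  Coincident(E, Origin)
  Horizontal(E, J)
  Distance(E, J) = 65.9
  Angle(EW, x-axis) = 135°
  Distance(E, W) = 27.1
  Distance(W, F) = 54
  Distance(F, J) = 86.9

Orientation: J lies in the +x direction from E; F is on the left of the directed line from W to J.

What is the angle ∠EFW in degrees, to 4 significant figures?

23.49°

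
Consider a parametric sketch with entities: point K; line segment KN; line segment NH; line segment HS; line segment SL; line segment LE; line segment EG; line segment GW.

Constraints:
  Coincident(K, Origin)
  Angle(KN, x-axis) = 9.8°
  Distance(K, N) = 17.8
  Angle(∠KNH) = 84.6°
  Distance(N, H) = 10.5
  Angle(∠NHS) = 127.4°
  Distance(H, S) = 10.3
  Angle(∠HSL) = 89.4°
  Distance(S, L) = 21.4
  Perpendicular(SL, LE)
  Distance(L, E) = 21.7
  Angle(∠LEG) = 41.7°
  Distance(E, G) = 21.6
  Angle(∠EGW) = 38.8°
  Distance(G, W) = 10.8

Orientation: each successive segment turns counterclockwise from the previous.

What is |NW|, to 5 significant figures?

13.012

∠LEG = 41.7° gives EG at 116.70° from the x-axis; with |EG| = 21.6, G = (7.8438, 8.4655). ∠EGW = 38.8° gives GW at -102.10° from the x-axis; with |GW| = 10.8, W = (5.5799, -2.0946). Then |NW| = |W − N| = 13.012.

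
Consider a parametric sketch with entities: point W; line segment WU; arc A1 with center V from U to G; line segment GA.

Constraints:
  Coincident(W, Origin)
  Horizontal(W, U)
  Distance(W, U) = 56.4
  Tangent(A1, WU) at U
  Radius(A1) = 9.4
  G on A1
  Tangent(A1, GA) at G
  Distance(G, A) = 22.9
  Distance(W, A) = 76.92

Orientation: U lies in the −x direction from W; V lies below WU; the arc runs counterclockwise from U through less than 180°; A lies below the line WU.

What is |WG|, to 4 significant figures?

65.90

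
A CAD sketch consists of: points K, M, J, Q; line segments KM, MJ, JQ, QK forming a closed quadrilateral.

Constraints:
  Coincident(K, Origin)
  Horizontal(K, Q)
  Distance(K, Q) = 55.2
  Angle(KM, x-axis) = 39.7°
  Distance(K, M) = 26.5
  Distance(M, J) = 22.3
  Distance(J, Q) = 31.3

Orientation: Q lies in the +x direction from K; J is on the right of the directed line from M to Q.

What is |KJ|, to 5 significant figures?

24.820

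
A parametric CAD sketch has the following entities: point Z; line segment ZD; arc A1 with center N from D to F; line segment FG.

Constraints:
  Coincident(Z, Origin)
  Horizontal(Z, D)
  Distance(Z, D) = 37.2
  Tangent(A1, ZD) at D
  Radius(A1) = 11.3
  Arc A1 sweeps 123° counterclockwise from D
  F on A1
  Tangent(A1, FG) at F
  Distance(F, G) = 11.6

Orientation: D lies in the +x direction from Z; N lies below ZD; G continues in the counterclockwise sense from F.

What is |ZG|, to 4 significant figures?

43.56

On A1, D sits at bearing 90° from N; a 123° counterclockwise sweep puts F at bearing 213°, so F = N + 11.3·(cos 213°, sin 213°) = (27.72, -17.45). Since A1 is tangent to FG there, NF ⟂ FG, so FG runs along (−sin 213°, cos 213°); with |FG| = 11.6, G = (34.04, -27.18). Then |ZG| = |G − Z| = 43.56.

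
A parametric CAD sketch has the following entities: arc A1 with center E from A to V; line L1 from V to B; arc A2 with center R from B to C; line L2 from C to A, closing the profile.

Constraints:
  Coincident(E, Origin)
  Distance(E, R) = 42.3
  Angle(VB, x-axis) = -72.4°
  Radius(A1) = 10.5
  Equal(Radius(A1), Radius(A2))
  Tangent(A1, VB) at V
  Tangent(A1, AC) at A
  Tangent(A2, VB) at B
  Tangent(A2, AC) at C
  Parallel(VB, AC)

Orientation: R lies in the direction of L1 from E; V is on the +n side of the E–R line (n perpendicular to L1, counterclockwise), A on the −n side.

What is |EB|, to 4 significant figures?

43.58

The slot axis is L1's direction at -72.4°, so u = (cos -72.4°, sin -72.4°) = (0.3024, -0.9532) and n = (−sin -72.4°, cos -72.4°) = (0.9532, 0.3024). E is at the origin and R lies 42.3 along u from E, so R = 42.3·u = (12.79, -40.32). Tangency of A1 to both parallel lines with radius 10.5 puts V and A at E ± 10.5·n: V = (10.01, 3.175), A = (-10.01, -3.175). Equal radii place B and C the same way about R: B = R + 10.5·n = (22.80, -37.15), C = R − 10.5·n = (2.782, -43.49). Then |EB| = |B − E| = 43.58.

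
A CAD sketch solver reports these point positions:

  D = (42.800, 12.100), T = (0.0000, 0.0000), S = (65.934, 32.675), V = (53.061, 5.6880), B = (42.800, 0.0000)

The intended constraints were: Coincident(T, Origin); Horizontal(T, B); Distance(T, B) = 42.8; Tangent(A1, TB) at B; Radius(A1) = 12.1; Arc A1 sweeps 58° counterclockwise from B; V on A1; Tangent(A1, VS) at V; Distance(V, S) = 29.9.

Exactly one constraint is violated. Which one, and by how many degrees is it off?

Tangent(A1, VS) at V — off by 6.50°.

T = (0.00, 0.00) ✓; T.y = 0.00, B.y = 0.00 ✓; |TB| = 42.80 ✓; ∠(DB, BT) = 90.00° ✓; |DB| = 12.10 ✓; bearing(D→V) − bearing(D→B) = 58.00° ✓; |DV| = 12.10 ✓; ∠(DV, VS) = 83.50° ✗; |VS| = 29.90 ✓.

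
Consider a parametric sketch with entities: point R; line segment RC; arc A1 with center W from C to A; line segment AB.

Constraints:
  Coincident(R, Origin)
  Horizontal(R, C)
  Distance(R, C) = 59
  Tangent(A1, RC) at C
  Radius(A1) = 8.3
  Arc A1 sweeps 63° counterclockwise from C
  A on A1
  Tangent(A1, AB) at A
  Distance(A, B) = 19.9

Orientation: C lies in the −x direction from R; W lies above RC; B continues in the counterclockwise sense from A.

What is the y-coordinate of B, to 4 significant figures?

22.26

On A1, C sits at bearing -90° from W; a 63° counterclockwise sweep puts A at bearing -27°, so A = W + 8.3·(cos -27°, sin -27°) = (-51.60, 4.532). A1 meets AB tangentially, so WA is at right angles to AB, so AB runs along (−sin -27°, cos -27°); with |AB| = 19.9, B = (-42.57, 22.26). So B.y = 22.26.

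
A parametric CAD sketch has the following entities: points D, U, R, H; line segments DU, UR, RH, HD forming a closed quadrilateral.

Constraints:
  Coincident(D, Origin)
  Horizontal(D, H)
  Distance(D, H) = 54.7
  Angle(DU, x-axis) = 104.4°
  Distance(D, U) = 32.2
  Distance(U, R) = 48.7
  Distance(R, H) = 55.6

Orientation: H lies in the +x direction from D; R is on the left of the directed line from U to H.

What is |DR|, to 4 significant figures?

63.43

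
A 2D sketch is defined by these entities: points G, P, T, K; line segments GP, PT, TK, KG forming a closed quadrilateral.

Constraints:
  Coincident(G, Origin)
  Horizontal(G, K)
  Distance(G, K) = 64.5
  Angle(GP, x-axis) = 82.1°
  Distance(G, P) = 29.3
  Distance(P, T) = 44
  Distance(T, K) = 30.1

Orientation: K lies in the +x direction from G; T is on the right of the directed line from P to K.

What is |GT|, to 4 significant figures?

34.63

Checks: |PT| = 44.00 ✓; |TK| = 30.10 ✓.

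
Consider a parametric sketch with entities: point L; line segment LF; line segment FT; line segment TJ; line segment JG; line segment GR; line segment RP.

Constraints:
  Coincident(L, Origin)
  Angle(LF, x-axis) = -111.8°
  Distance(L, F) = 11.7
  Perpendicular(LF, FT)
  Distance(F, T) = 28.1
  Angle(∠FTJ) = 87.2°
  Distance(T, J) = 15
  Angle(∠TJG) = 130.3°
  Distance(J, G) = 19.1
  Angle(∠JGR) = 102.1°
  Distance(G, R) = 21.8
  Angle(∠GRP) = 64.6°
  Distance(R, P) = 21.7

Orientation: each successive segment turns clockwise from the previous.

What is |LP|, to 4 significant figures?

17.41

L is at the origin; LF runs at -111.8° with length 11.7, so F = (-4.345, -10.86). LF ⟂ FT, so FT runs at 158.2°; with |FT| = 28.1, T = (-30.44, -0.4278). ∠FTJ = 87.2° gives TJ at 65.40° from the x-axis; with |TJ| = 15.0, J = (-24.19, 13.21). ∠TJG = 130.3° gives JG at 15.70° from the x-axis; with |JG| = 19.1, G = (-5.804, 18.38). ∠JGR = 102.1° gives GR at -62.20° from the x-axis; with |GR| = 21.8, R = (4.363, -0.9047). ∠GRP = 64.6° gives RP at -177.6° from the x-axis; with |RP| = 21.7, P = (-17.32, -1.813). Then |LP| = |P − L| = 17.41.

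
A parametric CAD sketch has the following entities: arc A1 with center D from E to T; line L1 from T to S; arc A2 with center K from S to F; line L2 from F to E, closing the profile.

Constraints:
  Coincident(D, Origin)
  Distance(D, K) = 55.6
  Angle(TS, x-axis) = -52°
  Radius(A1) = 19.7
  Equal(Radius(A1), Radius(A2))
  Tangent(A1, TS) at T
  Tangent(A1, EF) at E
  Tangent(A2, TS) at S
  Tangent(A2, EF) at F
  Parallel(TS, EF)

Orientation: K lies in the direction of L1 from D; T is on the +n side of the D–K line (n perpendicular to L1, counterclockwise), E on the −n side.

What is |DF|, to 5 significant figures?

58.987

The slot axis is L1's direction at -52.0°, so u = (cos -52.0°, sin -52.0°) = (0.61566, -0.78801) and n = (−sin -52.0°, cos -52.0°) = (0.78801, 0.61566). D is at the origin and K lies 55.6 along u from D, so K = 55.6·u = (34.231, -43.813). Tangency of A1 to both parallel lines with radius 19.7 puts T and E at D ± 19.7·n: T = (15.524, 12.129), E = (-15.524, -12.129). Equal radii place S and F the same way about K: S = K + 19.7·n = (49.755, -31.685), F = K − 19.7·n = (18.707, -55.942). Then |DF| = |F − D| = 58.987.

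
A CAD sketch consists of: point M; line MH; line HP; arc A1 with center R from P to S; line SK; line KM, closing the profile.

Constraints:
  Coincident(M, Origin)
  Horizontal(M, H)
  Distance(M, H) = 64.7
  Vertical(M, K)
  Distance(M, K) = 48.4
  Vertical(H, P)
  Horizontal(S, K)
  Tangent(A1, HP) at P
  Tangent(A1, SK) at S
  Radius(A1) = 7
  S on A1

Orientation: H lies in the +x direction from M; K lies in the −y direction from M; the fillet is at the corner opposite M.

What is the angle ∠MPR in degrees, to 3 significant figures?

32.6°

M is at the origin; MH is horizontal with |MH| = 64.7 and H on the +x side, so H = (64.7, 0.00). M and K share the same x with |MK| = 48.4 and K on the −y side, so K = (0.00, -48.4). The virtual corner opposite M is at (64.7, -48.4). The tangent condition forces RP to be normal to HP and the tangent condition forces RS to be normal to SK, with radius 7.0, so the center R sits 7.0 in from both sides at R = (57.7, -41.4). That places the tangent points at P = (64.7, -41.4) on HP and S = (57.7, -48.4) on SK. Then cos ∠MPR = PM·PR / (|PM||PR|), giving 32.6°.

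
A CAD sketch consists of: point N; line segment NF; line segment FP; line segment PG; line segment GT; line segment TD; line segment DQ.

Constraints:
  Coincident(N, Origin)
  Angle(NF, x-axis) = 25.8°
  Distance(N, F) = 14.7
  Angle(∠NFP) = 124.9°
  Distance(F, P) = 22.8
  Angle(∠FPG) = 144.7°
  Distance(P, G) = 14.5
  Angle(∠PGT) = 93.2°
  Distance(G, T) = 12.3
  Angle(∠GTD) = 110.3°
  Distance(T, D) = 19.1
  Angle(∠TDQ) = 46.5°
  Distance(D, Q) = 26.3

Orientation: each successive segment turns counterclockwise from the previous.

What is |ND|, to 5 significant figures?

18.036

∠PGT = 93.2° gives GT at -157.00° from the x-axis; with |GT| = 12.3, T = (-0.88335, 37.115). ∠GTD = 110.3° gives TD at -87.300° from the x-axis; with |TD| = 19.1, D = (0.016379, 18.036). Then |ND| = |D − N| = 18.036.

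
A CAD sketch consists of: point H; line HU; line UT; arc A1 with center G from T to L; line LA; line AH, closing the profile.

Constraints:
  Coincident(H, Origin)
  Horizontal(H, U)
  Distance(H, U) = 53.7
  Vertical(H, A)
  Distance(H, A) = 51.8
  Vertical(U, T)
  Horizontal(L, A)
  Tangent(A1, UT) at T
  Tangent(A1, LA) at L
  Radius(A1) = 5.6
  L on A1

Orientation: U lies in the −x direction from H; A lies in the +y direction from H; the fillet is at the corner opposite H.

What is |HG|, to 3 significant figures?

66.7

H is at the origin; HU is horizontal with |HU| = 53.7 and U on the −x side, so U = (-53.7, 0.00). HA is vertical with |HA| = 51.8 and A on the +y side, so A = (0.00, 51.8). The virtual corner opposite H is at (-53.7, 51.8). A1 meets UT tangentially, so GT is at right angles to UT and A1 meets LA tangentially, so GL is at right angles to LA, with radius 5.6, so the center G sits 5.6 in from both sides at G = (-48.1, 46.2). Then |HG| = |G − H| = 66.7.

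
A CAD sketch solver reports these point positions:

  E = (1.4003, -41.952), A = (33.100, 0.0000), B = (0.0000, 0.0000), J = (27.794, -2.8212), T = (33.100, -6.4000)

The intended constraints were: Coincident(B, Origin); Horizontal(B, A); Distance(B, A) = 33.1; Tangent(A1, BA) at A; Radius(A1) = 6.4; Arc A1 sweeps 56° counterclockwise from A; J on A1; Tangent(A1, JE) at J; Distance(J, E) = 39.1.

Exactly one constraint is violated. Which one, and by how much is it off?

Distance(J, E) = 39.1 — off by 8.10.

B = (0.00, 0.00) ✓; B.y = 0.00, A.y = 0.00 ✓; |BA| = 33.10 ✓; ∠(TA, AB) = 90.00° ✓; |TA| = 6.400 ✓; bearing(T→J) − bearing(T→A) = 56.00° ✓; |TJ| = 6.400 ✓; ∠(TJ, JE) = 90.00° ✓; |JE| = 47.20 ✗.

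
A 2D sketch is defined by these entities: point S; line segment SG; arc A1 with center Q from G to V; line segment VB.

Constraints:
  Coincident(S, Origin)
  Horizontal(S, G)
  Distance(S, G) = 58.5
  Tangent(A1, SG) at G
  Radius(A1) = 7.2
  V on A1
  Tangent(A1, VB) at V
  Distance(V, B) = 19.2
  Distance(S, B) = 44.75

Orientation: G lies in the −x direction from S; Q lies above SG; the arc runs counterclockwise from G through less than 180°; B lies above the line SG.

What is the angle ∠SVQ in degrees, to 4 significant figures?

145.0°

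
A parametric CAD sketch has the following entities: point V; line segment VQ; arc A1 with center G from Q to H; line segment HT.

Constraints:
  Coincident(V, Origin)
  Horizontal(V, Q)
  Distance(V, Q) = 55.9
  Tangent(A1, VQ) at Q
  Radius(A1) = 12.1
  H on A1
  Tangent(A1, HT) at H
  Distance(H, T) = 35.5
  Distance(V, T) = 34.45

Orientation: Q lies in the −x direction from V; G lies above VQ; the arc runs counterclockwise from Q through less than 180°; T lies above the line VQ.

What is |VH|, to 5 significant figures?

47.883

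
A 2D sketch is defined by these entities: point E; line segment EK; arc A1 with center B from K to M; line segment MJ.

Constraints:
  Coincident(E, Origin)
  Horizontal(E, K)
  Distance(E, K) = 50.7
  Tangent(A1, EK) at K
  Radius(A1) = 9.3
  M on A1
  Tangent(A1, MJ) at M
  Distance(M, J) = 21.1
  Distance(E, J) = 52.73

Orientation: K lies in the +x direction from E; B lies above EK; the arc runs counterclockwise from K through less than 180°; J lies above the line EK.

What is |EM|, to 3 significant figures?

59.5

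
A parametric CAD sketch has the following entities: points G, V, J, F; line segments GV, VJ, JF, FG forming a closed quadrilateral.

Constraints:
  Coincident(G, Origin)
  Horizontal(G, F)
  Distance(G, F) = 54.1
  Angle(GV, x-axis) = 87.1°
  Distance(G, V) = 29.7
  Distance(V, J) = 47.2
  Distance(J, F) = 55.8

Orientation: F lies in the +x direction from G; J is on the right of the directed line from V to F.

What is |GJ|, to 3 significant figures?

17.6

Checks: |VJ| = 47.20 ✓; |JF| = 55.80 ✓.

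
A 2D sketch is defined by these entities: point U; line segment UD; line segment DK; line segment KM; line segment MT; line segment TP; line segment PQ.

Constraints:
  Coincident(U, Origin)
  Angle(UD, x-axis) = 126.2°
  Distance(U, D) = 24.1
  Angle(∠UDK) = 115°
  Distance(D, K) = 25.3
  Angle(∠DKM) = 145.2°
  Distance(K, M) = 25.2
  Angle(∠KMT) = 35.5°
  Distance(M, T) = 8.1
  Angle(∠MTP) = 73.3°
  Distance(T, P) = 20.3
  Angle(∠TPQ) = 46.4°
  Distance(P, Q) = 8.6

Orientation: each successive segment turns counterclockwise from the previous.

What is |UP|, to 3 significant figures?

60.0

U is at the origin; UD runs at 126.2° with length 24.1, so D = (-14.2, 19.4). ∠UDK = 115.0° gives DK at -169° from the x-axis; with |DK| = 25.3, K = (-39.1, 14.5). ∠DKM = 145.2° gives KM at -134° from the x-axis; with |KM| = 25.2, M = (-56.6, -3.59). ∠KMT = 35.5° gives MT at 10.5° from the x-axis; with |MT| = 8.1, T = (-48.6, -2.12). ∠MTP = 73.3° gives TP at 117° from the x-axis; with |TP| = 20.3, P = (-57.9, 15.9). Then |UP| = |P − U| = 60.0.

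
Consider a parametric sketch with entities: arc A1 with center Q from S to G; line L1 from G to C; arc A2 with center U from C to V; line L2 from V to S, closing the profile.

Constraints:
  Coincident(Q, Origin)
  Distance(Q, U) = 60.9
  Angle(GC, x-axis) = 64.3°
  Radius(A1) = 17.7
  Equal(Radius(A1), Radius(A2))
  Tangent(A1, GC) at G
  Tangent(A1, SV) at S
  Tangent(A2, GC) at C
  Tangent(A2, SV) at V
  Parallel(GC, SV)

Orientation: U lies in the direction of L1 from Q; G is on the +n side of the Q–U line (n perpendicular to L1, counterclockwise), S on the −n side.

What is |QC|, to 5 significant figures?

63.420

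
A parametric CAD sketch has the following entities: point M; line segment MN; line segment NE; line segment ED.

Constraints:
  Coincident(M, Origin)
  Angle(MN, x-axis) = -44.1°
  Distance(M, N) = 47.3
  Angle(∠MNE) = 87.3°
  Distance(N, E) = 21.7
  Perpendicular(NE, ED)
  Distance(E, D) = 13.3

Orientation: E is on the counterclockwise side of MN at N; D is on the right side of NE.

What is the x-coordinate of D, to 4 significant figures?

58.29

∠MNE = 87.3°, so NE runs at -44.1° + (180° − 87.3°) = 48.60° from the x-axis; with |NE| = 21.7, E = N + 21.7·(cos 48.60°, sin 48.60°) = (48.32, -16.64). NE ⟂ ED; with |ED| = 13.3 on the right of NE, D = E + 13.3·(0.7501, -0.6613) = (58.29, -25.43). So D.x = 58.29.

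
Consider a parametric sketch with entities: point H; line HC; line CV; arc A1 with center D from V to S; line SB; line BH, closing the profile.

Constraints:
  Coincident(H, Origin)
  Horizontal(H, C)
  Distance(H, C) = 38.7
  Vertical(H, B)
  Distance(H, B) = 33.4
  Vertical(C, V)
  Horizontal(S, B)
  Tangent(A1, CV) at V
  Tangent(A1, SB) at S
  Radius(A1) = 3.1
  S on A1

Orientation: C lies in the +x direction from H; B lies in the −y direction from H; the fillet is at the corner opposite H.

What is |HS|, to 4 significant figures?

48.82

H is at the origin; H and C share the same y with |HC| = 38.7 and C on the +x side, so C = (38.70, 0.000). HB is vertical with |HB| = 33.4 and B on the −y side, so B = (0.000, -33.40). The virtual corner opposite H is at (38.70, -33.40). A1 meets CV tangentially, so DV is at right angles to CV and since A1 is tangent to SB there, DS ⟂ SB, with radius 3.1, so the center D sits 3.1 in from both sides at D = (35.60, -30.30). That places the tangent points at V = (38.70, -30.30) on CV and S = (35.60, -33.40) on SB. Then |HS| = |S − H| = 48.82.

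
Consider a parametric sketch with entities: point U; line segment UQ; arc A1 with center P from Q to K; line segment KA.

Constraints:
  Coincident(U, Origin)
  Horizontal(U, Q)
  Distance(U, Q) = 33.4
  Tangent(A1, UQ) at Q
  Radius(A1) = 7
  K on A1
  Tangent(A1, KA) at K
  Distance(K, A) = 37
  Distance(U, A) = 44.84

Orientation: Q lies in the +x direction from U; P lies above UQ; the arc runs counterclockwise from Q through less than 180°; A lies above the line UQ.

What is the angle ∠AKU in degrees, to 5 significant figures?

70.379°

Checks: ∠(PQ, QU) = 90.00° ✓; |PQ| = 7.000 ✓; |PK| = 7.000 ✓; ∠(PK, KA) = 90.00° ✓; |KA| = 37.00 ✓; |UA| = 44.84 ✓.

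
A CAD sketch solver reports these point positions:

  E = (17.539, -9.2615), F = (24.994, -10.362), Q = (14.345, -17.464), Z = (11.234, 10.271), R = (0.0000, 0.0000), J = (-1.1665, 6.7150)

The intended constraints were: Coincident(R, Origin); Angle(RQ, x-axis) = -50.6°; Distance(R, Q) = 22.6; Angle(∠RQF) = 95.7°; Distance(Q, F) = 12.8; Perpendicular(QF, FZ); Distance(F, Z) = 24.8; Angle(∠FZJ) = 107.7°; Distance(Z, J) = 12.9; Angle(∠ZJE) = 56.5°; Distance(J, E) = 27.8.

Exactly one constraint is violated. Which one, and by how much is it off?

Distance(J, E) = 27.8 — off by 3.20.

R = (0.00, 0.00) ✓; RQ at -50.60° ✓; |RQ| = 22.60 ✓; ∠RQF = 95.70° ✓; |QF| = 12.80 ✓; ∠(QF, FZ) = 90.00° ✓; |FZ| = 24.80 ✓; ∠FZJ = 107.7° ✓; |ZJ| = 12.90 ✓; ∠ZJE = 56.50° ✓; |JE| = 24.60 ✗.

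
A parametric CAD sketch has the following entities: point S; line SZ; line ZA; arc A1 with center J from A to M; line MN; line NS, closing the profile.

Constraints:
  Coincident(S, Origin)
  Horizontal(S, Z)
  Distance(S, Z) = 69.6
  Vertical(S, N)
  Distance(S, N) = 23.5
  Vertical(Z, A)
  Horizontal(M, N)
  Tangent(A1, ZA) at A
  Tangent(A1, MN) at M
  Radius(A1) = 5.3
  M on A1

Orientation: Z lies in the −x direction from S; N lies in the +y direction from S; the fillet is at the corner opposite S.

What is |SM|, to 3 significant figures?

68.5

S is at the origin; S and Z share the same y with |SZ| = 69.6 and Z on the −x side, so Z = (-69.6, 0.00). SN is vertical with |SN| = 23.5 and N on the +y side, so N = (0.00, 23.5). The virtual corner opposite S is at (-69.6, 23.5). Tangency of A1 to ZA means the radius JA is perpendicular to ZA and the tangent condition forces JM to be normal to MN, with radius 5.3, so the center J sits 5.3 in from both sides at J = (-64.3, 18.2). That places the tangent points at A = (-69.6, 18.2) on ZA and M = (-64.3, 23.5) on MN. Then |SM| = |M − S| = 68.5.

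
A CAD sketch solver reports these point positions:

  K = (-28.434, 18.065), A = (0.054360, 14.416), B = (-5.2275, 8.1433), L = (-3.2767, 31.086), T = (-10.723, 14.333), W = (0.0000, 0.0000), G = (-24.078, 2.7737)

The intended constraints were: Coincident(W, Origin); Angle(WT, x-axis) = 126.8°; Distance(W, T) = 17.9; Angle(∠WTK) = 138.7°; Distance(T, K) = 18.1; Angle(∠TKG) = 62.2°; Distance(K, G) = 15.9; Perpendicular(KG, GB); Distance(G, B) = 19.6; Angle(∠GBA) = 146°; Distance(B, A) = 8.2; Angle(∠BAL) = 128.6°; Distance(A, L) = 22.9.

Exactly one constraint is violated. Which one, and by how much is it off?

Distance(A, L) = 22.9 — off by 5.90.

W = (0.00, 0.00) ✓; WT at 126.8° ✓; |WT| = 17.90 ✓; ∠WTK = 138.7° ✓; |TK| = 18.10 ✓; ∠TKG = 62.20° ✓; |KG| = 15.90 ✓; ∠(KG, GB) = 90.00° ✓; |GB| = 19.60 ✓; ∠GBA = 146.0° ✓; |BA| = 8.200 ✓; ∠BAL = 128.6° ✓; |AL| = 17.00 ✗.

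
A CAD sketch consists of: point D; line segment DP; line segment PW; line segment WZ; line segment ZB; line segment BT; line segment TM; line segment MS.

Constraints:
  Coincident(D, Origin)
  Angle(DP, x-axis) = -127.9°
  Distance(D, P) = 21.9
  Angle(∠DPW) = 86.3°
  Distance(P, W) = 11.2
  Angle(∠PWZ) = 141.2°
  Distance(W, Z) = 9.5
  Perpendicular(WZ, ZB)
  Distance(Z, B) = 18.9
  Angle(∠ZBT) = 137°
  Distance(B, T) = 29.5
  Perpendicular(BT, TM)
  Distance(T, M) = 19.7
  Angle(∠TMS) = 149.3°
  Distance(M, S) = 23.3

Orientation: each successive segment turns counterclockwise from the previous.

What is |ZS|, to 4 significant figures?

41.33

D is at the origin; DP runs at -127.9° with length 21.9, so P = (-13.45, -17.28). ∠DPW = 86.3° gives PW at -34.20° from the x-axis; with |PW| = 11.2, W = (-4.190, -23.58). ∠PWZ = 141.2° gives WZ at 4.600° from the x-axis; with |WZ| = 9.5, Z = (5.280, -22.81). The perpendicularity gives ZB at right angles to WZ, so ZB runs at 94.60°; with |ZB| = 18.9, B = (3.764, -3.975). ∠ZBT = 137.0° gives BT at 137.6° from the x-axis; with |BT| = 29.5, T = (-18.02, 15.92). BT ⟂ TM, so TM runs at -132.4°; with |TM| = 19.7, M = (-31.30, 1.369). ∠TMS = 149.3° gives MS at -101.7° from the x-axis; with |MS| = 23.3, S = (-36.03, -21.45). Then |ZS| = |S − Z| = 41.33.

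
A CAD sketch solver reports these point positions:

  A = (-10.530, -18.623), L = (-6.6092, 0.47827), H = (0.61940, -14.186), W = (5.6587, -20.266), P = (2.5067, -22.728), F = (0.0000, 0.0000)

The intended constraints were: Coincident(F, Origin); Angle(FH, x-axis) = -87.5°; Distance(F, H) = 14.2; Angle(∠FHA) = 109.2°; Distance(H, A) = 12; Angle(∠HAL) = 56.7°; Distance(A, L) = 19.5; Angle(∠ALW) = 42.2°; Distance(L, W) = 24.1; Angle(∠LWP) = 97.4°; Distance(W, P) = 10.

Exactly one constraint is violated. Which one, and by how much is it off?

Distance(W, P) = 10 — off by 6.00.

F = (0.00, 0.00) ✓; FH at -87.50° ✓; |FH| = 14.20 ✓; ∠FHA = 109.2° ✓; |HA| = 12.00 ✓; ∠HAL = 56.70° ✓; |AL| = 19.50 ✓; ∠ALW = 42.20° ✓; |LW| = 24.10 ✓; ∠LWP = 97.39° ✓; |WP| = 4.000 ✗.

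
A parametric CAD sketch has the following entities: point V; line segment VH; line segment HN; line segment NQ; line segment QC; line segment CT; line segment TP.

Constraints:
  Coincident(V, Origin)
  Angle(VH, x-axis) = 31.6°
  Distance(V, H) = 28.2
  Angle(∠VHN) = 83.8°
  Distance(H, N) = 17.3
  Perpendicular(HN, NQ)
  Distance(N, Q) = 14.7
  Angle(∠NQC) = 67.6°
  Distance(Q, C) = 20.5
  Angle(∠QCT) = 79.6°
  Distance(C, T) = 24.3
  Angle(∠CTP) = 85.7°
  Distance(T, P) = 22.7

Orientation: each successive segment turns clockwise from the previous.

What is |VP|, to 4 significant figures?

38.51

∠QCT = 79.6° gives CT at -7.400° from the x-axis; with |CT| = 24.3, T = (41.18, 10.19). ∠CTP = 85.7° gives TP at -101.7° from the x-axis; with |TP| = 22.7, P = (36.58, -12.04). Then |VP| = |P − V| = 38.51.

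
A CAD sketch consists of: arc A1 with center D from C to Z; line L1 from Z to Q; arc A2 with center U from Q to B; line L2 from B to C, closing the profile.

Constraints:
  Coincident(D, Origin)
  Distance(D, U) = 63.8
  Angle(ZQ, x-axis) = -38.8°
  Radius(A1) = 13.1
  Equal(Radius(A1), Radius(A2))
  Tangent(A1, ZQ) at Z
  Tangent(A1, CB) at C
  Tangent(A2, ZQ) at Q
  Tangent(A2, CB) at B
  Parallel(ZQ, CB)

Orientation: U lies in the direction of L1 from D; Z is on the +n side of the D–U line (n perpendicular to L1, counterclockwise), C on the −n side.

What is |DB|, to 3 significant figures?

65.1

The slot axis is L1's direction at -38.8°, so u = (cos -38.8°, sin -38.8°) = (0.779, -0.627) and n = (−sin -38.8°, cos -38.8°) = (0.627, 0.779). D is at the origin and U lies 63.8 along u from D, so U = 63.8·u = (49.7, -40.0). Tangency of A1 to both parallel lines with radius 13.1 puts Z and C at D ± 13.1·n: Z = (8.21, 10.2), C = (-8.21, -10.2). Equal radii place Q and B the same way about U: Q = U + 13.1·n = (57.9, -29.8), B = U − 13.1·n = (41.5, -50.2). Then |DB| = |B − D| = 65.1.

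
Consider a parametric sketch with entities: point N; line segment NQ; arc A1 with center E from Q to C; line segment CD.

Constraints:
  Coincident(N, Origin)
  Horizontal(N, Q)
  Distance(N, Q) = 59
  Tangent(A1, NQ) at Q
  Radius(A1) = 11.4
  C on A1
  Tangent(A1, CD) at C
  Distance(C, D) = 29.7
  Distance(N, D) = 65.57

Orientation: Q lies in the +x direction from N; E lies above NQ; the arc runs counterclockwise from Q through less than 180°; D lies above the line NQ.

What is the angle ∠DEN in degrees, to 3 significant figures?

85.1°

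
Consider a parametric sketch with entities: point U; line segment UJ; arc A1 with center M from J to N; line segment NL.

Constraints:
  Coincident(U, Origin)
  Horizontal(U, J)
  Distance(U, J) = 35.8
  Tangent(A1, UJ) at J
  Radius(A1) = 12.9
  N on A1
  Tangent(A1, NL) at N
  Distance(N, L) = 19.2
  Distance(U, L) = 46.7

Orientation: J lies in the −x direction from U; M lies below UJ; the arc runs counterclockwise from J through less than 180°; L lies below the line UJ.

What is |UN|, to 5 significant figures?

49.857

Checks: |MN| = 12.90 ✓; ∠(MN, NL) = 90.00° ✓; |NL| = 19.20 ✓; |UL| = 46.70 ✓.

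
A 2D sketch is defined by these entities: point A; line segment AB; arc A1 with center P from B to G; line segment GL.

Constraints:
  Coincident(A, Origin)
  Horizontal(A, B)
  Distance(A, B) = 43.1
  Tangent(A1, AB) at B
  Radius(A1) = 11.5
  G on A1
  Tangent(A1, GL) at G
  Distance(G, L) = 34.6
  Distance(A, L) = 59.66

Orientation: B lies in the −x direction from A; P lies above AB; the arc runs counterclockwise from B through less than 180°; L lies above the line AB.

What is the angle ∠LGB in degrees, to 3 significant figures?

131°

A is at the origin; AB is horizontal with |AB| = 43.1 and B on the −x side, so B = (-43.1, 0.00). Tangency of A1 to AB means the radius PB is perpendicular to AB, so P = B + (0, 11.5) = (-43.1, 11.5). Since PG ⟂ GL (tangency), |PL| = √(11.5² + 34.6²) = 36.5 regardless of where G sits on A1. So L lies on both circle(A, 59.66) and circle(P, 36.5); the above-AB intersection is L = (-36.3, 47.3). G is the foot of the tangent from L: G = (-31.7, 13.0).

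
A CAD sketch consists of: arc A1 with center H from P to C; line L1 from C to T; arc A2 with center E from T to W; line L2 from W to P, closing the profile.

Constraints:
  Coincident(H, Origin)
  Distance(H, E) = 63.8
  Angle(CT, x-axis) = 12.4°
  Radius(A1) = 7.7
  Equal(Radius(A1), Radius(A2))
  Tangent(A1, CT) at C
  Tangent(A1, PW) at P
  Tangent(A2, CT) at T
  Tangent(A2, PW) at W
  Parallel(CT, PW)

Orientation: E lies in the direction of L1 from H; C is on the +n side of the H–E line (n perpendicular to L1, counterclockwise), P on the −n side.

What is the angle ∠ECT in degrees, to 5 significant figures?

6.8817°

Tangency of A1 to both parallel lines with radius 7.7 puts C and P at H ± 7.7·n: C = (-1.6535, 7.5204), P = (1.6535, -7.5204). Equal radii place T and W the same way about E: T = E + 7.7·n = (60.658, 21.220), W = E − 7.7·n = (63.965, 6.1797). Then cos ∠ECT = CE·CT / (|CE||CT|), giving 6.8817°.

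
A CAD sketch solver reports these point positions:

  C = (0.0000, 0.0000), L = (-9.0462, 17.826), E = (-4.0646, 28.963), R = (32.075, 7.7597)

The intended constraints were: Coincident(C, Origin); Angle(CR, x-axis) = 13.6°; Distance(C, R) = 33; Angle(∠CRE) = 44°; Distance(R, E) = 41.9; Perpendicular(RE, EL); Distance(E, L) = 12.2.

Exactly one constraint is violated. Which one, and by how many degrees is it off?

Perpendicular(RE, EL) — off by 6.30°.

C = (0.00, 0.00) ✓; CR at 13.60° ✓; |CR| = 33.00 ✓; ∠CRE = 44.00° ✓; |RE| = 41.90 ✓; ∠(RE, EL) = 96.30° ✗; |EL| = 12.20 ✓.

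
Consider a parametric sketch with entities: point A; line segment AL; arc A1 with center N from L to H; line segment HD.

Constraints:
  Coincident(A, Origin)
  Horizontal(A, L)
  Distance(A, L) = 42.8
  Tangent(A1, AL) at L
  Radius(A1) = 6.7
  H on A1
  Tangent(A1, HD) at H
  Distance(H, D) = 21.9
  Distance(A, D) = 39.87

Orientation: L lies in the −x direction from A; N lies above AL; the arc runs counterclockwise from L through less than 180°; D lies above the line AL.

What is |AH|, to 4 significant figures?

36.68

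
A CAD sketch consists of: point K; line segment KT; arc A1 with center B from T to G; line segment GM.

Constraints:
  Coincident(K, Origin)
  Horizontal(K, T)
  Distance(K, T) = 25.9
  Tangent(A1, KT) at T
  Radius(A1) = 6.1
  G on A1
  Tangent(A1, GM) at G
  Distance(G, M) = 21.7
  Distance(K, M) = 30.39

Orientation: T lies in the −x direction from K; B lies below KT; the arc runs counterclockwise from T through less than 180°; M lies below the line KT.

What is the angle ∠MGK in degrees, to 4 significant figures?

65.61°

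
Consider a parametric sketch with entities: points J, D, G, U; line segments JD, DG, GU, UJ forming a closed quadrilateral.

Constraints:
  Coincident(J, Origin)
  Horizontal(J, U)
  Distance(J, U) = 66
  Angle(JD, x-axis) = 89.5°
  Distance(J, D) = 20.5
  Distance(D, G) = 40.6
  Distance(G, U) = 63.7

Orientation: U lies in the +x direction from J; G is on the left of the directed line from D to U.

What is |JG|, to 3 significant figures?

57.6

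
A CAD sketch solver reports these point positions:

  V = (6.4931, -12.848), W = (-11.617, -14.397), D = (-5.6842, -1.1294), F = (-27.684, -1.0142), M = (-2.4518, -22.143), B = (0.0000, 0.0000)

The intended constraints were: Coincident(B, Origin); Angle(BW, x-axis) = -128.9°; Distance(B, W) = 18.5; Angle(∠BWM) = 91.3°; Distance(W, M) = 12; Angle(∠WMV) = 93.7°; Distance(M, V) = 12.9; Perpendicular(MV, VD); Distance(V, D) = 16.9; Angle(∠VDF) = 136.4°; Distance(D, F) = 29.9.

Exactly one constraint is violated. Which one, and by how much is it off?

Distance(D, F) = 29.9 — off by 7.90.

B = (0.00, 0.00) ✓; BW at -128.9° ✓; |BW| = 18.50 ✓; ∠BWM = 91.30° ✓; |WM| = 12.00 ✓; ∠WMV = 93.70° ✓; |MV| = 12.90 ✓; ∠(MV, VD) = 90.00° ✓; |VD| = 16.90 ✓; ∠VDF = 136.4° ✓; |DF| = 22.00 ✗.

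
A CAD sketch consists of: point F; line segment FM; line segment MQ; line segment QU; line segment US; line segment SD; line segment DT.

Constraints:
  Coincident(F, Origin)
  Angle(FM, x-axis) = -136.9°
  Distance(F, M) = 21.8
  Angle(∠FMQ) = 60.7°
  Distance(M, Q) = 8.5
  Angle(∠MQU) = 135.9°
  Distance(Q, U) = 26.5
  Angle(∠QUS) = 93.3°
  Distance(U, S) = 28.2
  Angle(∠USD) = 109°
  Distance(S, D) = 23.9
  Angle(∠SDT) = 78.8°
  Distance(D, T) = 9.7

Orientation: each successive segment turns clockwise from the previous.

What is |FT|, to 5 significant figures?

18.853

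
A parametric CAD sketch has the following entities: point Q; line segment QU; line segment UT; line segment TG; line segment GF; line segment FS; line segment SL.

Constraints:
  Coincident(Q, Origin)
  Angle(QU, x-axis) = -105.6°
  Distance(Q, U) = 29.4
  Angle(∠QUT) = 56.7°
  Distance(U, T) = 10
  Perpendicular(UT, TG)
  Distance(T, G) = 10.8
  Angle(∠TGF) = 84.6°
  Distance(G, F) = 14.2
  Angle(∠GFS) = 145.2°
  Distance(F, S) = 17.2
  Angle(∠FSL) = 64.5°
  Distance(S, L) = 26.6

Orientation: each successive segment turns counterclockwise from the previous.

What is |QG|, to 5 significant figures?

15.080

Q is at the origin; QU runs at -105.6° with length 29.4, so U = (-7.9062, -28.317). ∠QUT = 56.7° gives UT at 17.700° from the x-axis; with |UT| = 10.0, T = (1.6204, -25.277). UT ⟂ TG, so TG runs at 107.70°; with |TG| = 10.8, G = (-1.6632, -14.988). Then |QG| = |G − Q| = 15.080.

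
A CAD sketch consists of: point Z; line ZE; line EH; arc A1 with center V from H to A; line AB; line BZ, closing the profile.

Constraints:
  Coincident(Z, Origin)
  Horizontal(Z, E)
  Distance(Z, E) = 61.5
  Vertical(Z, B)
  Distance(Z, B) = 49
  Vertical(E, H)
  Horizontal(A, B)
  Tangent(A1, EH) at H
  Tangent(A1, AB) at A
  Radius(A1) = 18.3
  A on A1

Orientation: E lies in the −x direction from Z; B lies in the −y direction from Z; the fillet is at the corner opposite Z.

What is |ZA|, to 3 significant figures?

65.3

Z is at the origin; Z and E share the same y with |ZE| = 61.5 and E on the −x side, so E = (-61.5, 0.00). Z and B share the same x with |ZB| = 49.0 and B on the −y side, so B = (0.00, -49.0). The virtual corner opposite Z is at (-61.5, -49.0). Since A1 is tangent to EH there, VH ⟂ EH and since A1 is tangent to AB there, VA ⟂ AB, with radius 18.3, so the center V sits 18.3 in from both sides at V = (-43.2, -30.7). That places the tangent points at H = (-61.5, -30.7) on EH and A = (-43.2, -49.0) on AB. Then |ZA| = |A − Z| = 65.3.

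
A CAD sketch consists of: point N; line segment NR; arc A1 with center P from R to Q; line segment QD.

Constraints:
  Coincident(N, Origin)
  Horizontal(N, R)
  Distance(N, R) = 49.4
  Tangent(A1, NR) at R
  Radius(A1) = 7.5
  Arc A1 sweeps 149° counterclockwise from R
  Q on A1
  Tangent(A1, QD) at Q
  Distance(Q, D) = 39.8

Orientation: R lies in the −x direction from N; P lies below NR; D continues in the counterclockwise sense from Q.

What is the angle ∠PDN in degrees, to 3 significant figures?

77.4°

N is at the origin; N and R share the same y with |NR| = 49.4 and R on the −x side, so R = (-49.4, 0.00). Since A1 is tangent to NR there, PR ⟂ NR, so P = R + (0, -7.5) = (-49.4, -7.50). On A1, R sits at bearing 90° from P; a 149° counterclockwise sweep puts Q at bearing 239°, so Q = P + 7.5·(cos 239°, sin 239°) = (-53.3, -13.9). Since A1 is tangent to QD there, PQ ⟂ QD, so QD runs along (−sin 239°, cos 239°); with |QD| = 39.8, D = (-19.1, -34.4). Then cos ∠PDN = DP·DN / (|DP||DN|), giving 77.4°.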